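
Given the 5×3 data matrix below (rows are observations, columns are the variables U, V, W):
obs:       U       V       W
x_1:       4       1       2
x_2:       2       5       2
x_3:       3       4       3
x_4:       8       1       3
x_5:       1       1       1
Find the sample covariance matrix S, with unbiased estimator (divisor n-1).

Step 1 — column means:
  mean(U) = (4 + 2 + 3 + 8 + 1) / 5 = 18/5 = 3.6
  mean(V) = (1 + 5 + 4 + 1 + 1) / 5 = 12/5 = 2.4
  mean(W) = (2 + 2 + 3 + 3 + 1) / 5 = 11/5 = 2.2

Step 2 — sample covariance S[i,j] = (1/(n-1)) · Σ_k (x_{k,i} - mean_i) · (x_{k,j} - mean_j), with n-1 = 4.
  S[U,U] = ((0.4)·(0.4) + (-1.6)·(-1.6) + (-0.6)·(-0.6) + (4.4)·(4.4) + (-2.6)·(-2.6)) / 4 = 29.2/4 = 7.3
  S[U,V] = ((0.4)·(-1.4) + (-1.6)·(2.6) + (-0.6)·(1.6) + (4.4)·(-1.4) + (-2.6)·(-1.4)) / 4 = -8.2/4 = -2.05
  S[U,W] = ((0.4)·(-0.2) + (-1.6)·(-0.2) + (-0.6)·(0.8) + (4.4)·(0.8) + (-2.6)·(-1.2)) / 4 = 6.4/4 = 1.6
  S[V,V] = ((-1.4)·(-1.4) + (2.6)·(2.6) + (1.6)·(1.6) + (-1.4)·(-1.4) + (-1.4)·(-1.4)) / 4 = 15.2/4 = 3.8
  S[V,W] = ((-1.4)·(-0.2) + (2.6)·(-0.2) + (1.6)·(0.8) + (-1.4)·(0.8) + (-1.4)·(-1.2)) / 4 = 1.6/4 = 0.4
  S[W,W] = ((-0.2)·(-0.2) + (-0.2)·(-0.2) + (0.8)·(0.8) + (0.8)·(0.8) + (-1.2)·(-1.2)) / 4 = 2.8/4 = 0.7

S is symmetric (S[j,i] = S[i,j]). Assembling:

S = [[7.3, -2.05, 1.6],
 [-2.05, 3.8, 0.4],
 [1.6, 0.4, 0.7]]


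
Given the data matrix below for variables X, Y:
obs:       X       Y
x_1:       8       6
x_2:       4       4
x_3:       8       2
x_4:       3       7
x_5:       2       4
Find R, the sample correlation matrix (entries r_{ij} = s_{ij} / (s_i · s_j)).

Step 1 — column means:
  mean(X) = (8 + 4 + 8 + 3 + 2) / 5 = 25/5 = 5
  mean(Y) = (6 + 4 + 2 + 7 + 4) / 5 = 23/5 = 4.6

Step 2 — sample variances and covariances s[i,j] = (1/(n-1)) · Σ_k (x_{k,i} - mean_i) · (x_{k,j} - mean_j), with n-1 = 4:
  s[X,X] = ((3)·(3) + (-1)·(-1) + (3)·(3) + (-2)·(-2) + (-3)·(-3)) / 4 = 32/4 = 8
  s[X,Y] = ((3)·(1.4) + (-1)·(-0.6) + (3)·(-2.6) + (-2)·(2.4) + (-3)·(-0.6)) / 4 = -6/4 = -1.5
  s[Y,Y] = ((1.4)·(1.4) + (-0.6)·(-0.6) + (-2.6)·(-2.6) + (2.4)·(2.4) + (-0.6)·(-0.6)) / 4 = 15.2/4 = 3.8
  Sample standard deviations s_i = √(s[i,i]):
  s(X) = √(8) = 2.8284
  s(Y) = √(3.8) = 1.9494

Step 3 — r_{ij} = s_{ij} / (s_i · s_j):
  r[X,X] = 1 (diagonal).
  r[X,Y] = -1.5 / (2.8284 · 1.9494) = -1.5 / 5.5136 = -0.2721
  r[Y,Y] = 1 (diagonal).

R is symmetric with unit diagonal. Assembling:

R = [[1, -0.2721],
 [-0.2721, 1]]


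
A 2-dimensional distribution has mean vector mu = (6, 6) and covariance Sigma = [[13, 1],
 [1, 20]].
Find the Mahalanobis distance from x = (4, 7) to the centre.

Step 1 — centre the observation: (x - mu) = (-2, 1).

Step 2 — invert Sigma. det(Sigma) = 13·20 - (1)² = 259.
  Sigma^{-1} = (1/det) · [[d, -b], [-b, a]] = [[0.0772, -0.0039],
 [-0.0039, 0.0502]].

Step 3 — form the quadratic (x - mu)^T · Sigma^{-1} · (x - mu):
  Sigma^{-1} · (x - mu) = (-0.1583, 0.0579).
  (x - mu)^T · [Sigma^{-1} · (x - mu)] = (-2)·(-0.1583) + (1)·(0.0579) = 0.3745.

Step 4 — take square root: d = √(0.3745) ≈ 0.612.

d(x, mu) = √(0.3745) ≈ 0.612


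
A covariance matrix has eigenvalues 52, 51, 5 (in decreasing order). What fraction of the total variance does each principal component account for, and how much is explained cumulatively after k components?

Step 1 — total variance = trace(Sigma) = Σ λ_i = 52 + 51 + 5 = 108.

Step 2 — fraction explained by component i = λ_i / Σ λ:
  PC1: 52/108 = 0.4815
  PC2: 51/108 = 0.4722
  PC3: 5/108 = 0.0463

Step 3 — cumulative fraction after k components = (λ_1 + ... + λ_k) / Σ λ:
  k = 1: 52/108 = 0.4815
  k = 2: (52 + 51)/108 = 103/108 = 0.9537
  k = 3: (52 + 51 + 5)/108 = 108/108 = 1

Summary (fraction, with percent):

explained: PC1 0.4815 (48.15%), PC2 0.4722 (47.22%), PC3 0.0463 (4.63%);  cumulative: 0.4815, 0.9537, 1


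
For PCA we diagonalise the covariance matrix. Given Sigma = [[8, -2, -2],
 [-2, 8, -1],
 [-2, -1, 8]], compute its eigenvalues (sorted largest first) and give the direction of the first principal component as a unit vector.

Step 1 — characteristic polynomial p(λ) = det(λI - Sigma) = λ³ - tr·λ² + c_1·λ - det, where tr = trace, c_1 = sum of the principal 2×2 minors, det = det(Sigma):
  tr = 8 + 8 + 8 = 24,
  c_1 = (8·8 - (-2)²) + (8·8 - (-2)²) + (8·8 - (-1)²) = 60 + 60 + 63 = 183,
  det = 8·(8·8 - (-1)²) - (-2)·((-2)·8 - (-1)·(-2)) + (-2)·((-2)·(-1) - 8·(-2)) = 8·(63) - (-2)·(-18) + (-2)·(18) = 432.
  So p(λ) = λ³ - 24λ² + 183λ - 432.
Step 2 — look for an integer root (rational root theorem: any rational root is an integer divisor of 432). Testing λ = 9:
  p(9) = 729 - 1944 + 1647 - 432 = 0  ✓
  Dividing out (λ - 9): p(λ) = (λ - 9)(λ² - 15λ + 48).
Step 3 — remaining eigenvalues from the quadratic λ² - 15λ + 48 = 0:
  Δ = 15² - 4·48 = 225 - 192 = 33,  λ = (15 ± √33)/2 = (15 ± 5.7446)/2 ≈ 10.3723 or 4.6277.
  Sorted: λ_1 = 10.3723,  λ_2 = 9,  λ_3 = 4.6277  (check: sum = 24 = tr ✓).

Step 4 — unit eigenvector for λ_1 ≈ 10.3723: v spans the null space of (Sigma - λ_1 I), whose rows are
  r_1 = (-2.3723, -2, -2),  r_2 = (-2, -2.3723, -1),  r_3 = (-2, -1, -2.3723).
  v is orthogonal to every row, so take v ∝ r_1 × r_2 = ((-2)·(-1) - (-2)·(-2.3723), (-2)·(-2) - (-2.3723)·(-1), (-2.3723)·(-2.3723) - (-2)·(-2)) ≈ (-2.7446, 1.6277, 1.6277).
  Rescale (multiply by -1 so the first nonzero entry is positive): u = (2.7446, -1.6277, -1.6277).
  ||u|| = √((2.7446)² + (-1.6277)² + (-1.6277)²) = √(12.8316) ≈ 3.5821,  v_1 = u/||u|| ≈ (0.7662, -0.4544, -0.4544) (||v_1|| = 1).

λ_1 = 10.3723,  λ_2 = 9,  λ_3 = 4.6277;  v_1 ≈ (0.7662, -0.4544, -0.4544)


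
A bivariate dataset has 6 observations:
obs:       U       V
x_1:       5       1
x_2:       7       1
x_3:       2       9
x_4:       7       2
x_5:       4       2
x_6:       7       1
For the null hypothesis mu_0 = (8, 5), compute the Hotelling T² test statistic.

Step 1 — sample mean vector:
  mean(U) = (5 + 7 + 2 + 7 + 4 + 7) / 6 = 32/6 = 5.3333
  mean(V) = (1 + 1 + 9 + 2 + 2 + 1) / 6 = 16/6 = 2.6667
  x̄ = (5.3333, 2.6667),  deviation x̄ - mu_0 = (5.3333, 2.6667) - (8, 5) = (-2.6667, -2.3333).

Step 2 — sample covariance matrix, S[i,j] = (1/(n-1)) · Σ_k (x_{k,i} - mean_i) · (x_{k,j} - mean_j), divisor n-1 = 5:
  S[U,U] = ((-0.3333)·(-0.3333) + (1.6667)·(1.6667) + (-3.3333)·(-3.3333) + (1.6667)·(1.6667) + (-1.3333)·(-1.3333) + (1.6667)·(1.6667)) / 5 = 21.3333/5 = 4.2667
  S[U,V] = ((-0.3333)·(-1.6667) + (1.6667)·(-1.6667) + (-3.3333)·(6.3333) + (1.6667)·(-0.6667) + (-1.3333)·(-0.6667) + (1.6667)·(-1.6667)) / 5 = -26.3333/5 = -5.2667
  S[V,V] = ((-1.6667)·(-1.6667) + (-1.6667)·(-1.6667) + (6.3333)·(6.3333) + (-0.6667)·(-0.6667) + (-0.6667)·(-0.6667) + (-1.6667)·(-1.6667)) / 5 = 49.3333/5 = 9.8667
  S = [[4.2667, -5.2667],
 [-5.2667, 9.8667]].

Step 3 — invert S. det(S) = 4.2667·9.8667 - (-5.2667)² = 14.36.
  S^{-1} = (1/det) · [[d, -b], [-b, a]] = [[0.6871, 0.3668],
 [0.3668, 0.2971]].

Step 4 — quadratic form (x̄ - mu_0)^T · S^{-1} · (x̄ - mu_0):
  S^{-1} · (x̄ - mu_0) = (-2.688, -1.6713),
  (x̄ - mu_0)^T · [...] = (-2.6667)·(-2.688) + (-2.3333)·(-1.6713) = 11.0678.

Step 5 — scale by n: T² = 6 · 11.0678 = 66.4067.

T² ≈ 66.4067


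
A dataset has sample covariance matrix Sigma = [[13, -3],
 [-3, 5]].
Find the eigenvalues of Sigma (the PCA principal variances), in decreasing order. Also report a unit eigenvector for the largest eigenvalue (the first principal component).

Step 1 — characteristic polynomial of 2×2 Sigma:
  det(Sigma - λI) = λ² - trace · λ + det = 0.
  trace = 13 + 5 = 18, det = 13·5 - (-3)² = 56.
Step 2 — discriminant:
  Δ = trace² - 4·det = 324 - 224 = 100.
Step 3 — eigenvalues:
  λ = (trace ± √Δ)/2 = (18 ± 10)/2,
  λ_1 = 14,  λ_2 = 4.

Step 4 — unit eigenvector for λ_1: solve (Sigma - λ_1 I)v = 0. First row:
  (13 - 14)·v_x + (-3)·v_y = 0, i.e. (-1)·v_x + (-3)·v_y = 0,
  so v ∝ (b, λ_1 - a) = (-3, 1); multiply by -1 so the first entry is positive: u = (3, -1).
  ||u|| = √((3)² + (-1)²) = √(10) ≈ 3.1623,
  v_1 = u/||u|| ≈ (0.9487, -0.3162) (||v_1|| = 1).

λ_1 = 14,  λ_2 = 4;  v_1 ≈ (0.9487, -0.3162)


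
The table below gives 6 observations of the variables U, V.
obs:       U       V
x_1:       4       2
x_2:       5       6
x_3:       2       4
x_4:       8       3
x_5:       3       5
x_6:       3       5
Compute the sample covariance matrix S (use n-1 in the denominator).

Step 1 — column means:
  mean(U) = (4 + 5 + 2 + 8 + 3 + 3) / 6 = 25/6 = 4.1667
  mean(V) = (2 + 6 + 4 + 3 + 5 + 5) / 6 = 25/6 = 4.1667

Step 2 — sample covariance S[i,j] = (1/(n-1)) · Σ_k (x_{k,i} - mean_i) · (x_{k,j} - mean_j), with n-1 = 5.
  S[U,U] = ((-0.1667)·(-0.1667) + (0.8333)·(0.8333) + (-2.1667)·(-2.1667) + (3.8333)·(3.8333) + (-1.1667)·(-1.1667) + (-1.1667)·(-1.1667)) / 5 = 22.8333/5 = 4.5667
  S[U,V] = ((-0.1667)·(-2.1667) + (0.8333)·(1.8333) + (-2.1667)·(-0.1667) + (3.8333)·(-1.1667) + (-1.1667)·(0.8333) + (-1.1667)·(0.8333)) / 5 = -4.1667/5 = -0.8333
  S[V,V] = ((-2.1667)·(-2.1667) + (1.8333)·(1.8333) + (-0.1667)·(-0.1667) + (-1.1667)·(-1.1667) + (0.8333)·(0.8333) + (0.8333)·(0.8333)) / 5 = 10.8333/5 = 2.1667

S is symmetric (S[j,i] = S[i,j]). Assembling:

S = [[4.5667, -0.8333],
 [-0.8333, 2.1667]]


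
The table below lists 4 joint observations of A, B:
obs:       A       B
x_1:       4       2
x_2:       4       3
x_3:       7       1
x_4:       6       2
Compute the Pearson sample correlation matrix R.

Step 1 — column means:
  mean(A) = (4 + 4 + 7 + 6) / 4 = 21/4 = 5.25
  mean(B) = (2 + 3 + 1 + 2) / 4 = 8/4 = 2

Step 2 — sample variances and covariances s[i,j] = (1/(n-1)) · Σ_k (x_{k,i} - mean_i) · (x_{k,j} - mean_j), with n-1 = 3:
  s[A,A] = ((-1.25)·(-1.25) + (-1.25)·(-1.25) + (1.75)·(1.75) + (0.75)·(0.75)) / 3 = 6.75/3 = 2.25
  s[A,B] = ((-1.25)·(0) + (-1.25)·(1) + (1.75)·(-1) + (0.75)·(0)) / 3 = -3/3 = -1
  s[B,B] = ((0)·(0) + (1)·(1) + (-1)·(-1) + (0)·(0)) / 3 = 2/3 = 0.6667
  Sample standard deviations s_i = √(s[i,i]):
  s(A) = √(2.25) = 1.5
  s(B) = √(0.6667) = 0.8165

Step 3 — r_{ij} = s_{ij} / (s_i · s_j):
  r[A,A] = 1 (diagonal).
  r[A,B] = -1 / (1.5 · 0.8165) = -1 / 1.2247 = -0.8165
  r[B,B] = 1 (diagonal).

R is symmetric with unit diagonal. Assembling:

R = [[1, -0.8165],
 [-0.8165, 1]]


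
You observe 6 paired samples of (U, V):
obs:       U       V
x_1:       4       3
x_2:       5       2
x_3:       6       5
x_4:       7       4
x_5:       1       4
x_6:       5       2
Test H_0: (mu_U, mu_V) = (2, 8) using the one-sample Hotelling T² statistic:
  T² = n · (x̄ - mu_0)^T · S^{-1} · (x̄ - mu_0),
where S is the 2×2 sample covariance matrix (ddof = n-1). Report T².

Step 1 — sample mean vector:
  mean(U) = (4 + 5 + 6 + 7 + 1 + 5) / 6 = 28/6 = 4.6667
  mean(V) = (3 + 2 + 5 + 4 + 4 + 2) / 6 = 20/6 = 3.3333
  x̄ = (4.6667, 3.3333),  deviation x̄ - mu_0 = (4.6667, 3.3333) - (2, 8) = (2.6667, -4.6667).

Step 2 — sample covariance matrix, S[i,j] = (1/(n-1)) · Σ_k (x_{k,i} - mean_i) · (x_{k,j} - mean_j), divisor n-1 = 5:
  S[U,U] = ((-0.6667)·(-0.6667) + (0.3333)·(0.3333) + (1.3333)·(1.3333) + (2.3333)·(2.3333) + (-3.6667)·(-3.6667) + (0.3333)·(0.3333)) / 5 = 21.3333/5 = 4.2667
  S[U,V] = ((-0.6667)·(-0.3333) + (0.3333)·(-1.3333) + (1.3333)·(1.6667) + (2.3333)·(0.6667) + (-3.6667)·(0.6667) + (0.3333)·(-1.3333)) / 5 = 0.6667/5 = 0.1333
  S[V,V] = ((-0.3333)·(-0.3333) + (-1.3333)·(-1.3333) + (1.6667)·(1.6667) + (0.6667)·(0.6667) + (0.6667)·(0.6667) + (-1.3333)·(-1.3333)) / 5 = 7.3333/5 = 1.4667
  S = [[4.2667, 0.1333],
 [0.1333, 1.4667]].

Step 3 — invert S. det(S) = 4.2667·1.4667 - (0.1333)² = 6.24.
  S^{-1} = (1/det) · [[d, -b], [-b, a]] = [[0.235, -0.0214],
 [-0.0214, 0.6838]].

Step 4 — quadratic form (x̄ - mu_0)^T · S^{-1} · (x̄ - mu_0):
  S^{-1} · (x̄ - mu_0) = (0.7265, -3.2479),
  (x̄ - mu_0)^T · [...] = (2.6667)·(0.7265) + (-4.6667)·(-3.2479) = 17.094.

Step 5 — scale by n: T² = 6 · 17.094 = 102.5641.

T² ≈ 102.5641


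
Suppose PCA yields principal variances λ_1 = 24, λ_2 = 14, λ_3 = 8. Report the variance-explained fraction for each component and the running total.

Step 1 — total variance = trace(Sigma) = Σ λ_i = 24 + 14 + 8 = 46.

Step 2 — fraction explained by component i = λ_i / Σ λ:
  PC1: 24/46 = 0.5217
  PC2: 14/46 = 0.3043
  PC3: 8/46 = 0.1739

Step 3 — cumulative fraction after k components = (λ_1 + ... + λ_k) / Σ λ:
  k = 1: 24/46 = 0.5217
  k = 2: (24 + 14)/46 = 38/46 = 0.8261
  k = 3: (24 + 14 + 8)/46 = 46/46 = 1

Summary (fraction, with percent):

explained: PC1 0.5217 (52.17%), PC2 0.3043 (30.43%), PC3 0.1739 (17.39%);  cumulative: 0.5217, 0.8261, 1


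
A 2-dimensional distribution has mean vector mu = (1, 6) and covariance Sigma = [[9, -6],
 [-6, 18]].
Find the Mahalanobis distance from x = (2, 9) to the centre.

Step 1 — centre the observation: (x - mu) = (1, 3).

Step 2 — invert Sigma. det(Sigma) = 9·18 - (-6)² = 126.
  Sigma^{-1} = (1/det) · [[d, -b], [-b, a]] = [[0.1429, 0.0476],
 [0.0476, 0.0714]].

Step 3 — form the quadratic (x - mu)^T · Sigma^{-1} · (x - mu):
  Sigma^{-1} · (x - mu) = (0.2857, 0.2619).
  (x - mu)^T · [Sigma^{-1} · (x - mu)] = (1)·(0.2857) + (3)·(0.2619) = 1.0714.

Step 4 — take square root: d = √(1.0714) ≈ 1.0351.

d(x, mu) = √(1.0714) ≈ 1.0351


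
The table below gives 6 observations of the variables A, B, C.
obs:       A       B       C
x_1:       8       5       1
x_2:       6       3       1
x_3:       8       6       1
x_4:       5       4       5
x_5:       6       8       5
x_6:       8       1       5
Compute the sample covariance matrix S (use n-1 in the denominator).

Step 1 — column means:
  mean(A) = (8 + 6 + 8 + 5 + 6 + 8) / 6 = 41/6 = 6.8333
  mean(B) = (5 + 3 + 6 + 4 + 8 + 1) / 6 = 27/6 = 4.5
  mean(C) = (1 + 1 + 1 + 5 + 5 + 5) / 6 = 18/6 = 3

Step 2 — sample covariance S[i,j] = (1/(n-1)) · Σ_k (x_{k,i} - mean_i) · (x_{k,j} - mean_j), with n-1 = 5.
  S[A,A] = ((1.1667)·(1.1667) + (-0.8333)·(-0.8333) + (1.1667)·(1.1667) + (-1.8333)·(-1.8333) + (-0.8333)·(-0.8333) + (1.1667)·(1.1667)) / 5 = 8.8333/5 = 1.7667
  S[A,B] = ((1.1667)·(0.5) + (-0.8333)·(-1.5) + (1.1667)·(1.5) + (-1.8333)·(-0.5) + (-0.8333)·(3.5) + (1.1667)·(-3.5)) / 5 = -2.5/5 = -0.5
  S[A,C] = ((1.1667)·(-2) + (-0.8333)·(-2) + (1.1667)·(-2) + (-1.8333)·(2) + (-0.8333)·(2) + (1.1667)·(2)) / 5 = -6/5 = -1.2
  S[B,B] = ((0.5)·(0.5) + (-1.5)·(-1.5) + (1.5)·(1.5) + (-0.5)·(-0.5) + (3.5)·(3.5) + (-3.5)·(-3.5)) / 5 = 29.5/5 = 5.9
  S[B,C] = ((0.5)·(-2) + (-1.5)·(-2) + (1.5)·(-2) + (-0.5)·(2) + (3.5)·(2) + (-3.5)·(2)) / 5 = -2/5 = -0.4
  S[C,C] = ((-2)·(-2) + (-2)·(-2) + (-2)·(-2) + (2)·(2) + (2)·(2) + (2)·(2)) / 5 = 24/5 = 4.8

S is symmetric (S[j,i] = S[i,j]). Assembling:

S = [[1.7667, -0.5, -1.2],
 [-0.5, 5.9, -0.4],
 [-1.2, -0.4, 4.8]]


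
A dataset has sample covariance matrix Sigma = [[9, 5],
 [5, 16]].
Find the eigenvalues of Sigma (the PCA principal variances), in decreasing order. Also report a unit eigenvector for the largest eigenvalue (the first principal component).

Step 1 — characteristic polynomial of 2×2 Sigma:
  det(Sigma - λI) = λ² - trace · λ + det = 0.
  trace = 9 + 16 = 25, det = 9·16 - (5)² = 119.
Step 2 — discriminant:
  Δ = trace² - 4·det = 625 - 476 = 149.
Step 3 — eigenvalues:
  λ = (trace ± √Δ)/2 = (25 ± 12.2066)/2,
  λ_1 = 18.6033,  λ_2 = 6.3967.

Step 4 — unit eigenvector for λ_1: solve (Sigma - λ_1 I)v = 0. First row:
  (9 - 18.6033)·v_x + (5)·v_y = 0, i.e. (-9.6033)·v_x + (5)·v_y = 0,
  so v ∝ (b, λ_1 - a) = (5, 9.6033) = u.
  ||u|| = √((5)² + (9.6033)²) = √(117.2229) ≈ 10.827,
  v_1 = u/||u|| ≈ (0.4618, 0.887) (||v_1|| = 1).

λ_1 = 18.6033,  λ_2 = 6.3967;  v_1 ≈ (0.4618, 0.887)


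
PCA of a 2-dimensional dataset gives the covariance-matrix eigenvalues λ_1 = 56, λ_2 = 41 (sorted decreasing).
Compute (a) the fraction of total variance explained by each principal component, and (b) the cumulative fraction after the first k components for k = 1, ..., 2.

Step 1 — total variance = trace(Sigma) = Σ λ_i = 56 + 41 = 97.

Step 2 — fraction explained by component i = λ_i / Σ λ:
  PC1: 56/97 = 0.5773
  PC2: 41/97 = 0.4227

Step 3 — cumulative fraction after k components = (λ_1 + ... + λ_k) / Σ λ:
  k = 1: 56/97 = 0.5773
  k = 2: (56 + 41)/97 = 97/97 = 1

Summary (fraction, with percent):

explained: PC1 0.5773 (57.73%), PC2 0.4227 (42.27%);  cumulative: 0.5773, 1


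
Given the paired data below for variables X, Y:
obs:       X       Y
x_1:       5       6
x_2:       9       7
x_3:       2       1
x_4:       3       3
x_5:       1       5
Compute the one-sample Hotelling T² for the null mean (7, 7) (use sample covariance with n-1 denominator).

Step 1 — sample mean vector:
  mean(X) = (5 + 9 + 2 + 3 + 1) / 5 = 20/5 = 4
  mean(Y) = (6 + 7 + 1 + 3 + 5) / 5 = 22/5 = 4.4
  x̄ = (4, 4.4),  deviation x̄ - mu_0 = (4, 4.4) - (7, 7) = (-3, -2.6).

Step 2 — sample covariance matrix, S[i,j] = (1/(n-1)) · Σ_k (x_{k,i} - mean_i) · (x_{k,j} - mean_j), divisor n-1 = 4:
  S[X,X] = ((1)·(1) + (5)·(5) + (-2)·(-2) + (-1)·(-1) + (-3)·(-3)) / 4 = 40/4 = 10
  S[X,Y] = ((1)·(1.6) + (5)·(2.6) + (-2)·(-3.4) + (-1)·(-1.4) + (-3)·(0.6)) / 4 = 21/4 = 5.25
  S[Y,Y] = ((1.6)·(1.6) + (2.6)·(2.6) + (-3.4)·(-3.4) + (-1.4)·(-1.4) + (0.6)·(0.6)) / 4 = 23.2/4 = 5.8
  S = [[10, 5.25],
 [5.25, 5.8]].

Step 3 — invert S. det(S) = 10·5.8 - (5.25)² = 30.4375.
  S^{-1} = (1/det) · [[d, -b], [-b, a]] = [[0.1906, -0.1725],
 [-0.1725, 0.3285]].

Step 4 — quadratic form (x̄ - mu_0)^T · S^{-1} · (x̄ - mu_0):
  S^{-1} · (x̄ - mu_0) = (-0.1232, -0.3368),
  (x̄ - mu_0)^T · [...] = (-3)·(-0.1232) + (-2.6)·(-0.3368) = 1.2452.

Step 5 — scale by n: T² = 5 · 1.2452 = 6.2259.

T² ≈ 6.2259


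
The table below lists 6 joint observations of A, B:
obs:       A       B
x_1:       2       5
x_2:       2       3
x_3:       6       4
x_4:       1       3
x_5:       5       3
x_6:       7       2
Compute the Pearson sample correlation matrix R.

Step 1 — column means:
  mean(A) = (2 + 2 + 6 + 1 + 5 + 7) / 6 = 23/6 = 3.8333
  mean(B) = (5 + 3 + 4 + 3 + 3 + 2) / 6 = 20/6 = 3.3333

Step 2 — sample variances and covariances s[i,j] = (1/(n-1)) · Σ_k (x_{k,i} - mean_i) · (x_{k,j} - mean_j), with n-1 = 5:
  s[A,A] = ((-1.8333)·(-1.8333) + (-1.8333)·(-1.8333) + (2.1667)·(2.1667) + (-2.8333)·(-2.8333) + (1.1667)·(1.1667) + (3.1667)·(3.1667)) / 5 = 30.8333/5 = 6.1667
  s[A,B] = ((-1.8333)·(1.6667) + (-1.8333)·(-0.3333) + (2.1667)·(0.6667) + (-2.8333)·(-0.3333) + (1.1667)·(-0.3333) + (3.1667)·(-1.3333)) / 5 = -4.6667/5 = -0.9333
  s[B,B] = ((1.6667)·(1.6667) + (-0.3333)·(-0.3333) + (0.6667)·(0.6667) + (-0.3333)·(-0.3333) + (-0.3333)·(-0.3333) + (-1.3333)·(-1.3333)) / 5 = 5.3333/5 = 1.0667
  Sample standard deviations s_i = √(s[i,i]):
  s(A) = √(6.1667) = 2.4833
  s(B) = √(1.0667) = 1.0328

Step 3 — r_{ij} = s_{ij} / (s_i · s_j):
  r[A,A] = 1 (diagonal).
  r[A,B] = -0.9333 / (2.4833 · 1.0328) = -0.9333 / 2.5647 = -0.3639
  r[B,B] = 1 (diagonal).

R is symmetric with unit diagonal. Assembling:

R = [[1, -0.3639],
 [-0.3639, 1]]


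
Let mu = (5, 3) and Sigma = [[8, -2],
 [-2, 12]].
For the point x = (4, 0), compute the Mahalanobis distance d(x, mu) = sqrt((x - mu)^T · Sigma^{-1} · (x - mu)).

Step 1 — centre the observation: (x - mu) = (-1, -3).

Step 2 — invert Sigma. det(Sigma) = 8·12 - (-2)² = 92.
  Sigma^{-1} = (1/det) · [[d, -b], [-b, a]] = [[0.1304, 0.0217],
 [0.0217, 0.087]].

Step 3 — form the quadratic (x - mu)^T · Sigma^{-1} · (x - mu):
  Sigma^{-1} · (x - mu) = (-0.1957, -0.2826).
  (x - mu)^T · [Sigma^{-1} · (x - mu)] = (-1)·(-0.1957) + (-3)·(-0.2826) = 1.0435.

Step 4 — take square root: d = √(1.0435) ≈ 1.0215.

d(x, mu) = √(1.0435) ≈ 1.0215


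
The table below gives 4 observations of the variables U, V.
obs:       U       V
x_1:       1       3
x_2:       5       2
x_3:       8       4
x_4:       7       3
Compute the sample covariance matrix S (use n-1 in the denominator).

Step 1 — column means:
  mean(U) = (1 + 5 + 8 + 7) / 4 = 21/4 = 5.25
  mean(V) = (3 + 2 + 4 + 3) / 4 = 12/4 = 3

Step 2 — sample covariance S[i,j] = (1/(n-1)) · Σ_k (x_{k,i} - mean_i) · (x_{k,j} - mean_j), with n-1 = 3.
  S[U,U] = ((-4.25)·(-4.25) + (-0.25)·(-0.25) + (2.75)·(2.75) + (1.75)·(1.75)) / 3 = 28.75/3 = 9.5833
  S[U,V] = ((-4.25)·(0) + (-0.25)·(-1) + (2.75)·(1) + (1.75)·(0)) / 3 = 3/3 = 1
  S[V,V] = ((0)·(0) + (-1)·(-1) + (1)·(1) + (0)·(0)) / 3 = 2/3 = 0.6667

S is symmetric (S[j,i] = S[i,j]). Assembling:

S = [[9.5833, 1],
 [1, 0.6667]]


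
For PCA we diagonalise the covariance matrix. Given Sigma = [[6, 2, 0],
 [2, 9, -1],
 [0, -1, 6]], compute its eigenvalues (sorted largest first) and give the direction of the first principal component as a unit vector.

Step 1 — characteristic polynomial p(λ) = det(λI - Sigma) = λ³ - tr·λ² + c_1·λ - det, where tr = trace, c_1 = sum of the principal 2×2 minors, det = det(Sigma):
  tr = 6 + 9 + 6 = 21,
  c_1 = (6·9 - (2)²) + (6·6 - (0)²) + (9·6 - (-1)²) = 50 + 36 + 53 = 139,
  det = 6·(9·6 - (-1)²) - (2)·((2)·6 - (-1)·(0)) + (0)·((2)·(-1) - 9·(0)) = 6·(53) - (2)·(12) + (0)·(-2) = 294.
  So p(λ) = λ³ - 21λ² + 139λ - 294.
Step 2 — look for an integer root (rational root theorem: any rational root is an integer divisor of 294). Testing λ = 6:
  p(6) = 216 - 756 + 834 - 294 = 0  ✓
  Dividing out (λ - 6): p(λ) = (λ - 6)(λ² - 15λ + 49).
Step 3 — remaining eigenvalues from the quadratic λ² - 15λ + 49 = 0:
  Δ = 15² - 4·49 = 225 - 196 = 29,  λ = (15 ± √29)/2 = (15 ± 5.3852)/2 ≈ 10.1926 or 4.8074.
  Sorted: λ_1 = 10.1926,  λ_2 = 6,  λ_3 = 4.8074  (check: sum = 21 = tr ✓).

Step 4 — unit eigenvector for λ_1 ≈ 10.1926: v spans the null space of (Sigma - λ_1 I), whose rows are
  r_1 = (-4.1926, 2, 0),  r_2 = (2, -1.1926, -1),  r_3 = (0, -1, -4.1926).
  v is orthogonal to every row, so take v ∝ r_1 × r_2 = ((2)·(-1) - (0)·(-1.1926), (0)·(2) - (-4.1926)·(-1), (-4.1926)·(-1.1926) - (2)·(2)) ≈ (-2, -4.1926, 1).
  Rescale (multiply by -1 so the first nonzero entry is positive): u = (2, 4.1926, -1).
  ||u|| = √((2)² + (4.1926)² + (-1)²) = √(22.5777) ≈ 4.7516,  v_1 = u/||u|| ≈ (0.4209, 0.8824, -0.2105) (||v_1|| = 1).

λ_1 = 10.1926,  λ_2 = 6,  λ_3 = 4.8074;  v_1 ≈ (0.4209, 0.8824, -0.2105)


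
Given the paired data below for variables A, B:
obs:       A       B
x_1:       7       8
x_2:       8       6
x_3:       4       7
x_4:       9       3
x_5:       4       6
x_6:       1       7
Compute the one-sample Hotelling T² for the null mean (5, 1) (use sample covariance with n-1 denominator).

Step 1 — sample mean vector:
  mean(A) = (7 + 8 + 4 + 9 + 4 + 1) / 6 = 33/6 = 5.5
  mean(B) = (8 + 6 + 7 + 3 + 6 + 7) / 6 = 37/6 = 6.1667
  x̄ = (5.5, 6.1667),  deviation x̄ - mu_0 = (5.5, 6.1667) - (5, 1) = (0.5, 5.1667).

Step 2 — sample covariance matrix, S[i,j] = (1/(n-1)) · Σ_k (x_{k,i} - mean_i) · (x_{k,j} - mean_j), divisor n-1 = 5:
  S[A,A] = ((1.5)·(1.5) + (2.5)·(2.5) + (-1.5)·(-1.5) + (3.5)·(3.5) + (-1.5)·(-1.5) + (-4.5)·(-4.5)) / 5 = 45.5/5 = 9.1
  S[A,B] = ((1.5)·(1.8333) + (2.5)·(-0.1667) + (-1.5)·(0.8333) + (3.5)·(-3.1667) + (-1.5)·(-0.1667) + (-4.5)·(0.8333)) / 5 = -13.5/5 = -2.7
  S[B,B] = ((1.8333)·(1.8333) + (-0.1667)·(-0.1667) + (0.8333)·(0.8333) + (-3.1667)·(-3.1667) + (-0.1667)·(-0.1667) + (0.8333)·(0.8333)) / 5 = 14.8333/5 = 2.9667
  S = [[9.1, -2.7],
 [-2.7, 2.9667]].

Step 3 — invert S. det(S) = 9.1·2.9667 - (-2.7)² = 19.7067.
  S^{-1} = (1/det) · [[d, -b], [-b, a]] = [[0.1505, 0.137],
 [0.137, 0.4618]].

Step 4 — quadratic form (x̄ - mu_0)^T · S^{-1} · (x̄ - mu_0):
  S^{-1} · (x̄ - mu_0) = (0.7832, 2.4543),
  (x̄ - mu_0)^T · [...] = (0.5)·(0.7832) + (5.1667)·(2.4543) = 13.0723.

Step 5 — scale by n: T² = 6 · 13.0723 = 78.4337.

T² ≈ 78.4337


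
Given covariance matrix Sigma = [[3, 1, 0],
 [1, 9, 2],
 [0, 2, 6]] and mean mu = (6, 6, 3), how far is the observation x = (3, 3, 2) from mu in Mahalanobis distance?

Step 1 — centre the observation: (x - mu) = (-3, -3, -1).

Step 2 — invert Sigma (cofactor / det for 3×3, or solve directly):
  Sigma^{-1} = [[0.3472, -0.0417, 0.0139],
 [-0.0417, 0.125, -0.0417],
 [0.0139, -0.0417, 0.1806]].

Step 3 — form the quadratic (x - mu)^T · Sigma^{-1} · (x - mu):
  Sigma^{-1} · (x - mu) = (-0.9306, -0.2083, -0.0972).
  (x - mu)^T · [Sigma^{-1} · (x - mu)] = (-3)·(-0.9306) + (-3)·(-0.2083) + (-1)·(-0.0972) = 3.5139.

Step 4 — take square root: d = √(3.5139) ≈ 1.8745.

d(x, mu) = √(3.5139) ≈ 1.8745


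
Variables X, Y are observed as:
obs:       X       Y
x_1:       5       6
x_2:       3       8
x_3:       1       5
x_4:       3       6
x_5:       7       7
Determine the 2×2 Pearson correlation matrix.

Step 1 — column means:
  mean(X) = (5 + 3 + 1 + 3 + 7) / 5 = 19/5 = 3.8
  mean(Y) = (6 + 8 + 5 + 6 + 7) / 5 = 32/5 = 6.4

Step 2 — sample variances and covariances s[i,j] = (1/(n-1)) · Σ_k (x_{k,i} - mean_i) · (x_{k,j} - mean_j), with n-1 = 4:
  s[X,X] = ((1.2)·(1.2) + (-0.8)·(-0.8) + (-2.8)·(-2.8) + (-0.8)·(-0.8) + (3.2)·(3.2)) / 4 = 20.8/4 = 5.2
  s[X,Y] = ((1.2)·(-0.4) + (-0.8)·(1.6) + (-2.8)·(-1.4) + (-0.8)·(-0.4) + (3.2)·(0.6)) / 4 = 4.4/4 = 1.1
  s[Y,Y] = ((-0.4)·(-0.4) + (1.6)·(1.6) + (-1.4)·(-1.4) + (-0.4)·(-0.4) + (0.6)·(0.6)) / 4 = 5.2/4 = 1.3
  Sample standard deviations s_i = √(s[i,i]):
  s(X) = √(5.2) = 2.2804
  s(Y) = √(1.3) = 1.1402

Step 3 — r_{ij} = s_{ij} / (s_i · s_j):
  r[X,X] = 1 (diagonal).
  r[X,Y] = 1.1 / (2.2804 · 1.1402) = 1.1 / 2.6 = 0.4231
  r[Y,Y] = 1 (diagonal).

R is symmetric with unit diagonal. Assembling:

R = [[1, 0.4231],
 [0.4231, 1]]


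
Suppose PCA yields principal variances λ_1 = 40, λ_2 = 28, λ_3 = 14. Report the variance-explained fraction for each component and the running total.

Step 1 — total variance = trace(Sigma) = Σ λ_i = 40 + 28 + 14 = 82.

Step 2 — fraction explained by component i = λ_i / Σ λ:
  PC1: 40/82 = 0.4878
  PC2: 28/82 = 0.3415
  PC3: 14/82 = 0.1707

Step 3 — cumulative fraction after k components = (λ_1 + ... + λ_k) / Σ λ:
  k = 1: 40/82 = 0.4878
  k = 2: (40 + 28)/82 = 68/82 = 0.8293
  k = 3: (40 + 28 + 14)/82 = 82/82 = 1

Summary (fraction, with percent):

explained: PC1 0.4878 (48.78%), PC2 0.3415 (34.15%), PC3 0.1707 (17.07%);  cumulative: 0.4878, 0.8293, 1


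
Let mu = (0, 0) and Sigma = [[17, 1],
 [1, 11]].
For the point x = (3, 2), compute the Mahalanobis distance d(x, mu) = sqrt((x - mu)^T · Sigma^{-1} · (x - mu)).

Step 1 — centre the observation: (x - mu) = (3, 2).

Step 2 — invert Sigma. det(Sigma) = 17·11 - (1)² = 186.
  Sigma^{-1} = (1/det) · [[d, -b], [-b, a]] = [[0.0591, -0.0054],
 [-0.0054, 0.0914]].

Step 3 — form the quadratic (x - mu)^T · Sigma^{-1} · (x - mu):
  Sigma^{-1} · (x - mu) = (0.1667, 0.1667).
  (x - mu)^T · [Sigma^{-1} · (x - mu)] = (3)·(0.1667) + (2)·(0.1667) = 0.8333.

Step 4 — take square root: d = √(0.8333) ≈ 0.9129.

d(x, mu) = √(0.8333) ≈ 0.9129


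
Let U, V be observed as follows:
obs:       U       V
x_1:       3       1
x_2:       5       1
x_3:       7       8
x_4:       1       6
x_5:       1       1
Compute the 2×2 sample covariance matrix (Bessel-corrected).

Step 1 — column means:
  mean(U) = (3 + 5 + 7 + 1 + 1) / 5 = 17/5 = 3.4
  mean(V) = (1 + 1 + 8 + 6 + 1) / 5 = 17/5 = 3.4

Step 2 — sample covariance S[i,j] = (1/(n-1)) · Σ_k (x_{k,i} - mean_i) · (x_{k,j} - mean_j), with n-1 = 4.
  S[U,U] = ((-0.4)·(-0.4) + (1.6)·(1.6) + (3.6)·(3.6) + (-2.4)·(-2.4) + (-2.4)·(-2.4)) / 4 = 27.2/4 = 6.8
  S[U,V] = ((-0.4)·(-2.4) + (1.6)·(-2.4) + (3.6)·(4.6) + (-2.4)·(2.6) + (-2.4)·(-2.4)) / 4 = 13.2/4 = 3.3
  S[V,V] = ((-2.4)·(-2.4) + (-2.4)·(-2.4) + (4.6)·(4.6) + (2.6)·(2.6) + (-2.4)·(-2.4)) / 4 = 45.2/4 = 11.3

S is symmetric (S[j,i] = S[i,j]). Assembling:

S = [[6.8, 3.3],
 [3.3, 11.3]]


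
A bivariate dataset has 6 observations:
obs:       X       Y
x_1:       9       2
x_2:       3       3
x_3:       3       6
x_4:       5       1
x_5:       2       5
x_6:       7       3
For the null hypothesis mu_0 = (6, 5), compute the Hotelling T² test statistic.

Step 1 — sample mean vector:
  mean(X) = (9 + 3 + 3 + 5 + 2 + 7) / 6 = 29/6 = 4.8333
  mean(Y) = (2 + 3 + 6 + 1 + 5 + 3) / 6 = 20/6 = 3.3333
  x̄ = (4.8333, 3.3333),  deviation x̄ - mu_0 = (4.8333, 3.3333) - (6, 5) = (-1.1667, -1.6667).

Step 2 — sample covariance matrix, S[i,j] = (1/(n-1)) · Σ_k (x_{k,i} - mean_i) · (x_{k,j} - mean_j), divisor n-1 = 5:
  S[X,X] = ((4.1667)·(4.1667) + (-1.8333)·(-1.8333) + (-1.8333)·(-1.8333) + (0.1667)·(0.1667) + (-2.8333)·(-2.8333) + (2.1667)·(2.1667)) / 5 = 36.8333/5 = 7.3667
  S[X,Y] = ((4.1667)·(-1.3333) + (-1.8333)·(-0.3333) + (-1.8333)·(2.6667) + (0.1667)·(-2.3333) + (-2.8333)·(1.6667) + (2.1667)·(-0.3333)) / 5 = -15.6667/5 = -3.1333
  S[Y,Y] = ((-1.3333)·(-1.3333) + (-0.3333)·(-0.3333) + (2.6667)·(2.6667) + (-2.3333)·(-2.3333) + (1.6667)·(1.6667) + (-0.3333)·(-0.3333)) / 5 = 17.3333/5 = 3.4667
  S = [[7.3667, -3.1333],
 [-3.1333, 3.4667]].

Step 3 — invert S. det(S) = 7.3667·3.4667 - (-3.1333)² = 15.72.
  S^{-1} = (1/det) · [[d, -b], [-b, a]] = [[0.2205, 0.1993],
 [0.1993, 0.4686]].

Step 4 — quadratic form (x̄ - mu_0)^T · S^{-1} · (x̄ - mu_0):
  S^{-1} · (x̄ - mu_0) = (-0.5895, -1.0136),
  (x̄ - mu_0)^T · [...] = (-1.1667)·(-0.5895) + (-1.6667)·(-1.0136) = 2.377.

Step 5 — scale by n: T² = 6 · 2.377 = 14.2621.

T² ≈ 14.2621


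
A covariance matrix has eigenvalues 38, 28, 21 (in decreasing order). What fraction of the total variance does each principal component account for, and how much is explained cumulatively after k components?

Step 1 — total variance = trace(Sigma) = Σ λ_i = 38 + 28 + 21 = 87.

Step 2 — fraction explained by component i = λ_i / Σ λ:
  PC1: 38/87 = 0.4368
  PC2: 28/87 = 0.3218
  PC3: 21/87 = 0.2414

Step 3 — cumulative fraction after k components = (λ_1 + ... + λ_k) / Σ λ:
  k = 1: 38/87 = 0.4368
  k = 2: (38 + 28)/87 = 66/87 = 0.7586
  k = 3: (38 + 28 + 21)/87 = 87/87 = 1

Summary (fraction, with percent):

explained: PC1 0.4368 (43.68%), PC2 0.3218 (32.18%), PC3 0.2414 (24.14%);  cumulative: 0.4368, 0.7586, 1


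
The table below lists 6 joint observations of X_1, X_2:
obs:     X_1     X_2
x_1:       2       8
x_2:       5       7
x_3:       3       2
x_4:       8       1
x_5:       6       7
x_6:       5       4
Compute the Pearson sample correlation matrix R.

Step 1 — column means:
  mean(X_1) = (2 + 5 + 3 + 8 + 6 + 5) / 6 = 29/6 = 4.8333
  mean(X_2) = (8 + 7 + 2 + 1 + 7 + 4) / 6 = 29/6 = 4.8333

Step 2 — sample variances and covariances s[i,j] = (1/(n-1)) · Σ_k (x_{k,i} - mean_i) · (x_{k,j} - mean_j), with n-1 = 5:
  s[X_1,X_1] = ((-2.8333)·(-2.8333) + (0.1667)·(0.1667) + (-1.8333)·(-1.8333) + (3.1667)·(3.1667) + (1.1667)·(1.1667) + (0.1667)·(0.1667)) / 5 = 22.8333/5 = 4.5667
  s[X_1,X_2] = ((-2.8333)·(3.1667) + (0.1667)·(2.1667) + (-1.8333)·(-2.8333) + (3.1667)·(-3.8333) + (1.1667)·(2.1667) + (0.1667)·(-0.8333)) / 5 = -13.1667/5 = -2.6333
  s[X_2,X_2] = ((3.1667)·(3.1667) + (2.1667)·(2.1667) + (-2.8333)·(-2.8333) + (-3.8333)·(-3.8333) + (2.1667)·(2.1667) + (-0.8333)·(-0.8333)) / 5 = 42.8333/5 = 8.5667
  Sample standard deviations s_i = √(s[i,i]):
  s(X_1) = √(4.5667) = 2.137
  s(X_2) = √(8.5667) = 2.9269

Step 3 — r_{ij} = s_{ij} / (s_i · s_j):
  r[X_1,X_1] = 1 (diagonal).
  r[X_1,X_2] = -2.6333 / (2.137 · 2.9269) = -2.6333 / 6.2547 = -0.421
  r[X_2,X_2] = 1 (diagonal).

R is symmetric with unit diagonal. Assembling:

R = [[1, -0.421],
 [-0.421, 1]]


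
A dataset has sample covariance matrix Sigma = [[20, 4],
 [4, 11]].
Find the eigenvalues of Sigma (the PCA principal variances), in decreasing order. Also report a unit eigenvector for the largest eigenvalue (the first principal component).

Step 1 — characteristic polynomial of 2×2 Sigma:
  det(Sigma - λI) = λ² - trace · λ + det = 0.
  trace = 20 + 11 = 31, det = 20·11 - (4)² = 204.
Step 2 — discriminant:
  Δ = trace² - 4·det = 961 - 816 = 145.
Step 3 — eigenvalues:
  λ = (trace ± √Δ)/2 = (31 ± 12.0416)/2,
  λ_1 = 21.5208,  λ_2 = 9.4792.

Step 4 — unit eigenvector for λ_1: solve (Sigma - λ_1 I)v = 0. First row:
  (20 - 21.5208)·v_x + (4)·v_y = 0, i.e. (-1.5208)·v_x + (4)·v_y = 0,
  so v ∝ (b, λ_1 - a) = (4, 1.5208) = u.
  ||u|| = √((4)² + (1.5208)²) = √(18.3128) ≈ 4.2793,
  v_1 = u/||u|| ≈ (0.9347, 0.3554) (||v_1|| = 1).

λ_1 = 21.5208,  λ_2 = 9.4792;  v_1 ≈ (0.9347, 0.3554)


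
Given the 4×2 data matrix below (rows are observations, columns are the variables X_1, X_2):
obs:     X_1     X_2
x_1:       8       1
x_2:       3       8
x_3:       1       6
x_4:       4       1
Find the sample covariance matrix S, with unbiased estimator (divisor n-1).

Step 1 — column means:
  mean(X_1) = (8 + 3 + 1 + 4) / 4 = 16/4 = 4
  mean(X_2) = (1 + 8 + 6 + 1) / 4 = 16/4 = 4

Step 2 — sample covariance S[i,j] = (1/(n-1)) · Σ_k (x_{k,i} - mean_i) · (x_{k,j} - mean_j), with n-1 = 3.
  S[X_1,X_1] = ((4)·(4) + (-1)·(-1) + (-3)·(-3) + (0)·(0)) / 3 = 26/3 = 8.6667
  S[X_1,X_2] = ((4)·(-3) + (-1)·(4) + (-3)·(2) + (0)·(-3)) / 3 = -22/3 = -7.3333
  S[X_2,X_2] = ((-3)·(-3) + (4)·(4) + (2)·(2) + (-3)·(-3)) / 3 = 38/3 = 12.6667

S is symmetric (S[j,i] = S[i,j]). Assembling:

S = [[8.6667, -7.3333],
 [-7.3333, 12.6667]]


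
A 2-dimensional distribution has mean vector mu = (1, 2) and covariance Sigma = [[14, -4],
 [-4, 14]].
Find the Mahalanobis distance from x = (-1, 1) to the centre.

Step 1 — centre the observation: (x - mu) = (-2, -1).

Step 2 — invert Sigma. det(Sigma) = 14·14 - (-4)² = 180.
  Sigma^{-1} = (1/det) · [[d, -b], [-b, a]] = [[0.0778, 0.0222],
 [0.0222, 0.0778]].

Step 3 — form the quadratic (x - mu)^T · Sigma^{-1} · (x - mu):
  Sigma^{-1} · (x - mu) = (-0.1778, -0.1222).
  (x - mu)^T · [Sigma^{-1} · (x - mu)] = (-2)·(-0.1778) + (-1)·(-0.1222) = 0.4778.

Step 4 — take square root: d = √(0.4778) ≈ 0.6912.

d(x, mu) = √(0.4778) ≈ 0.6912


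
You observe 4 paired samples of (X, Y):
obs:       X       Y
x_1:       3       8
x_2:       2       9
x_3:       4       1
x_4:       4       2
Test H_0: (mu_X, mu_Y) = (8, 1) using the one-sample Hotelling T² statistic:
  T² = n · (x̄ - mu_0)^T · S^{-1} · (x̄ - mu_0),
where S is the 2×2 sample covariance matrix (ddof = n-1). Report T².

Step 1 — sample mean vector:
  mean(X) = (3 + 2 + 4 + 4) / 4 = 13/4 = 3.25
  mean(Y) = (8 + 9 + 1 + 2) / 4 = 20/4 = 5
  x̄ = (3.25, 5),  deviation x̄ - mu_0 = (3.25, 5) - (8, 1) = (-4.75, 4).

Step 2 — sample covariance matrix, S[i,j] = (1/(n-1)) · Σ_k (x_{k,i} - mean_i) · (x_{k,j} - mean_j), divisor n-1 = 3:
  S[X,X] = ((-0.25)·(-0.25) + (-1.25)·(-1.25) + (0.75)·(0.75) + (0.75)·(0.75)) / 3 = 2.75/3 = 0.9167
  S[X,Y] = ((-0.25)·(3) + (-1.25)·(4) + (0.75)·(-4) + (0.75)·(-3)) / 3 = -11/3 = -3.6667
  S[Y,Y] = ((3)·(3) + (4)·(4) + (-4)·(-4) + (-3)·(-3)) / 3 = 50/3 = 16.6667
  S = [[0.9167, -3.6667],
 [-3.6667, 16.6667]].

Step 3 — invert S. det(S) = 0.9167·16.6667 - (-3.6667)² = 1.8333.
  S^{-1} = (1/det) · [[d, -b], [-b, a]] = [[9.0909, 2],
 [2, 0.5]].

Step 4 — quadratic form (x̄ - mu_0)^T · S^{-1} · (x̄ - mu_0):
  S^{-1} · (x̄ - mu_0) = (-35.1818, -7.5),
  (x̄ - mu_0)^T · [...] = (-4.75)·(-35.1818) + (4)·(-7.5) = 137.1136.

Step 5 — scale by n: T² = 4 · 137.1136 = 548.4545.

T² ≈ 548.4545


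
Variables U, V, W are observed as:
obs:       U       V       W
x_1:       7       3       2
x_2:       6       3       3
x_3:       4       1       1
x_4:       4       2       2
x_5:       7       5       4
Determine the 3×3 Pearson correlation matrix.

Step 1 — column means:
  mean(U) = (7 + 6 + 4 + 4 + 7) / 5 = 28/5 = 5.6
  mean(V) = (3 + 3 + 1 + 2 + 5) / 5 = 14/5 = 2.8
  mean(W) = (2 + 3 + 1 + 2 + 4) / 5 = 12/5 = 2.4

Step 2 — sample variances and covariances s[i,j] = (1/(n-1)) · Σ_k (x_{k,i} - mean_i) · (x_{k,j} - mean_j), with n-1 = 4:
  s[U,U] = ((1.4)·(1.4) + (0.4)·(0.4) + (-1.6)·(-1.6) + (-1.6)·(-1.6) + (1.4)·(1.4)) / 4 = 9.2/4 = 2.3
  s[U,V] = ((1.4)·(0.2) + (0.4)·(0.2) + (-1.6)·(-1.8) + (-1.6)·(-0.8) + (1.4)·(2.2)) / 4 = 7.6/4 = 1.9
  s[U,W] = ((1.4)·(-0.4) + (0.4)·(0.6) + (-1.6)·(-1.4) + (-1.6)·(-0.4) + (1.4)·(1.6)) / 4 = 4.8/4 = 1.2
  s[V,V] = ((0.2)·(0.2) + (0.2)·(0.2) + (-1.8)·(-1.8) + (-0.8)·(-0.8) + (2.2)·(2.2)) / 4 = 8.8/4 = 2.2
  s[V,W] = ((0.2)·(-0.4) + (0.2)·(0.6) + (-1.8)·(-1.4) + (-0.8)·(-0.4) + (2.2)·(1.6)) / 4 = 6.4/4 = 1.6
  s[W,W] = ((-0.4)·(-0.4) + (0.6)·(0.6) + (-1.4)·(-1.4) + (-0.4)·(-0.4) + (1.6)·(1.6)) / 4 = 5.2/4 = 1.3
  Sample standard deviations s_i = √(s[i,i]):
  s(U) = √(2.3) = 1.5166
  s(V) = √(2.2) = 1.4832
  s(W) = √(1.3) = 1.1402

Step 3 — r_{ij} = s_{ij} / (s_i · s_j):
  r[U,U] = 1 (diagonal).
  r[U,V] = 1.9 / (1.5166 · 1.4832) = 1.9 / 2.2494 = 0.8447
  r[U,W] = 1.2 / (1.5166 · 1.1402) = 1.2 / 1.7292 = 0.694
  r[V,V] = 1 (diagonal).
  r[V,W] = 1.6 / (1.4832 · 1.1402) = 1.6 / 1.6912 = 0.9461
  r[W,W] = 1 (diagonal).

R is symmetric with unit diagonal. Assembling:

R = [[1, 0.8447, 0.694],
 [0.8447, 1, 0.9461],
 [0.694, 0.9461, 1]]


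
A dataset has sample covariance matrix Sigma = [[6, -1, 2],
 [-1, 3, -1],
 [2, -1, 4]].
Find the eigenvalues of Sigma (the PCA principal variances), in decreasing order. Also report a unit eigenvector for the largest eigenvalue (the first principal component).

Step 1 — characteristic polynomial p(λ) = det(λI - Sigma) = λ³ - tr·λ² + c_1·λ - det, where tr = trace, c_1 = sum of the principal 2×2 minors, det = det(Sigma):
  tr = 6 + 3 + 4 = 13,
  c_1 = (6·3 - (-1)²) + (6·4 - (2)²) + (3·4 - (-1)²) = 17 + 20 + 11 = 48,
  det = 6·(3·4 - (-1)²) - (-1)·((-1)·4 - (-1)·(2)) + (2)·((-1)·(-1) - 3·(2)) = 6·(11) - (-1)·(-2) + (2)·(-5) = 54.
  So p(λ) = λ³ - 13λ² + 48λ - 54.
Step 2 — look for an integer root (rational root theorem: any rational root is an integer divisor of 54). Testing λ = 3:
  p(3) = 27 - 117 + 144 - 54 = 0  ✓
  Dividing out (λ - 3): p(λ) = (λ - 3)(λ² - 10λ + 18).
Step 3 — remaining eigenvalues from the quadratic λ² - 10λ + 18 = 0:
  Δ = 10² - 4·18 = 100 - 72 = 28,  λ = (10 ± √28)/2 = (10 ± 5.2915)/2 ≈ 7.6458 or 2.3542.
  Sorted: λ_1 = 7.6458,  λ_2 = 3,  λ_3 = 2.3542  (check: sum = 13 = tr ✓).

Step 4 — unit eigenvector for λ_1 ≈ 7.6458: v spans the null space of (Sigma - λ_1 I), whose rows are
  r_1 = (-1.6458, -1, 2),  r_2 = (-1, -4.6458, -1),  r_3 = (2, -1, -3.6458).
  v is orthogonal to every row, so take v ∝ r_1 × r_2 = ((-1)·(-1) - (2)·(-4.6458), (2)·(-1) - (-1.6458)·(-1), (-1.6458)·(-4.6458) - (-1)·(-1)) ≈ (10.2915, -3.6458, 6.6458).
  Let u = (10.2915, -3.6458, 6.6458).
  ||u|| = √((10.2915)² + (-3.6458)² + (6.6458)²) = √(163.3725) ≈ 12.7817,  v_1 = u/||u|| ≈ (0.8052, -0.2852, 0.5199) (||v_1|| = 1).

λ_1 = 7.6458,  λ_2 = 3,  λ_3 = 2.3542;  v_1 ≈ (0.8052, -0.2852, 0.5199)


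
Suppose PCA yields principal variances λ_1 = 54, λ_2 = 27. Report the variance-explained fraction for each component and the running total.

Step 1 — total variance = trace(Sigma) = Σ λ_i = 54 + 27 = 81.

Step 2 — fraction explained by component i = λ_i / Σ λ:
  PC1: 54/81 = 0.6667
  PC2: 27/81 = 0.3333

Step 3 — cumulative fraction after k components = (λ_1 + ... + λ_k) / Σ λ:
  k = 1: 54/81 = 0.6667
  k = 2: (54 + 27)/81 = 81/81 = 1

Summary (fraction, with percent):

explained: PC1 0.6667 (66.67%), PC2 0.3333 (33.33%);  cumulative: 0.6667, 1


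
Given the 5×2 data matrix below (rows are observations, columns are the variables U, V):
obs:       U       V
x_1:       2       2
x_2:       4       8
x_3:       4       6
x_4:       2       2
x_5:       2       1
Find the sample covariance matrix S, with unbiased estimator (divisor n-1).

Step 1 — column means:
  mean(U) = (2 + 4 + 4 + 2 + 2) / 5 = 14/5 = 2.8
  mean(V) = (2 + 8 + 6 + 2 + 1) / 5 = 19/5 = 3.8

Step 2 — sample covariance S[i,j] = (1/(n-1)) · Σ_k (x_{k,i} - mean_i) · (x_{k,j} - mean_j), with n-1 = 4.
  S[U,U] = ((-0.8)·(-0.8) + (1.2)·(1.2) + (1.2)·(1.2) + (-0.8)·(-0.8) + (-0.8)·(-0.8)) / 4 = 4.8/4 = 1.2
  S[U,V] = ((-0.8)·(-1.8) + (1.2)·(4.2) + (1.2)·(2.2) + (-0.8)·(-1.8) + (-0.8)·(-2.8)) / 4 = 12.8/4 = 3.2
  S[V,V] = ((-1.8)·(-1.8) + (4.2)·(4.2) + (2.2)·(2.2) + (-1.8)·(-1.8) + (-2.8)·(-2.8)) / 4 = 36.8/4 = 9.2

S is symmetric (S[j,i] = S[i,j]). Assembling:

S = [[1.2, 3.2],
 [3.2, 9.2]]
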